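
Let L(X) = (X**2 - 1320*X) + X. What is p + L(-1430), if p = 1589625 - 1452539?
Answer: 4068156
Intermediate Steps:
p = 137086
L(X) = X**2 - 1319*X
p + L(-1430) = 137086 - 1430*(-1319 - 1430) = 137086 - 1430*(-2749) = 137086 + 3931070 = 4068156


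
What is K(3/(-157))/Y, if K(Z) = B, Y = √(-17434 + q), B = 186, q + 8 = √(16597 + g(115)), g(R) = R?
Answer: -93*I*√2/√(8721 - √4178) ≈ -1.4136*I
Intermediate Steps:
q = -8 + 2*√4178 (q = -8 + √(16597 + 115) = -8 + √16712 = -8 + 2*√4178 ≈ 121.27)
Y = √(-17442 + 2*√4178) (Y = √(-17434 + (-8 + 2*√4178)) = √(-17442 + 2*√4178) ≈ 131.58*I)
K(Z) = 186
K(3/(-157))/Y = 186/(√(-17442 + 2*√4178)) = 186/√(-17442 + 2*√4178)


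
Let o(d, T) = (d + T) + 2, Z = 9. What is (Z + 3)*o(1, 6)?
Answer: 108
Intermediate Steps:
o(d, T) = 2 + T + d (o(d, T) = (T + d) + 2 = 2 + T + d)
(Z + 3)*o(1, 6) = (9 + 3)*(2 + 6 + 1) = 12*9 = 108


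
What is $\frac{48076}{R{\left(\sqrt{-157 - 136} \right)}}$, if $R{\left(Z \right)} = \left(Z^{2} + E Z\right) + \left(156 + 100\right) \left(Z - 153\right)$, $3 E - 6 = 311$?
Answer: $- \frac{8537071662}{7179730807} - \frac{78243690 i \sqrt{293}}{7179730807} \approx -1.1891 - 0.18654 i$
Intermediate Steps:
$E = \frac{317}{3}$ ($E = 2 + \frac{1}{3} \cdot 311 = 2 + \frac{311}{3} = \frac{317}{3} \approx 105.67$)
$R{\left(Z \right)} = -39168 + Z^{2} + \frac{1085 Z}{3}$ ($R{\left(Z \right)} = \left(Z^{2} + \frac{317 Z}{3}\right) + \left(156 + 100\right) \left(Z - 153\right) = \left(Z^{2} + \frac{317 Z}{3}\right) + 256 \left(-153 + Z\right) = \left(Z^{2} + \frac{317 Z}{3}\right) + \left(-39168 + 256 Z\right) = -39168 + Z^{2} + \frac{1085 Z}{3}$)
$\frac{48076}{R{\left(\sqrt{-157 - 136} \right)}} = \frac{48076}{-39168 + \left(\sqrt{-157 - 136}\right)^{2} + \frac{1085 \sqrt{-157 - 136}}{3}} = \frac{48076}{-39168 + \left(\sqrt{-293}\right)^{2} + \frac{1085 \sqrt{-293}}{3}} = \frac{48076}{-39168 + \left(i \sqrt{293}\right)^{2} + \frac{1085 i \sqrt{293}}{3}} = \frac{48076}{-39168 - 293 + \frac{1085 i \sqrt{293}}{3}} = \frac{48076}{-39461 + \frac{1085 i \sqrt{293}}{3}}$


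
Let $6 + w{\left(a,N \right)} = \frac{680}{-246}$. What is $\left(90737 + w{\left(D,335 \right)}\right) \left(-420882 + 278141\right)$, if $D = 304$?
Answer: $- \frac{1592928609593}{123} \approx -1.2951 \cdot 10^{10}$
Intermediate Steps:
$w{\left(a,N \right)} = - \frac{1078}{123}$ ($w{\left(a,N \right)} = -6 + \frac{680}{-246} = -6 + 680 \left(- \frac{1}{246}\right) = -6 - \frac{340}{123} = - \frac{1078}{123}$)
$\left(90737 + w{\left(D,335 \right)}\right) \left(-420882 + 278141\right) = \left(90737 - \frac{1078}{123}\right) \left(-420882 + 278141\right) = \frac{11159573}{123} \left(-142741\right) = - \frac{1592928609593}{123}$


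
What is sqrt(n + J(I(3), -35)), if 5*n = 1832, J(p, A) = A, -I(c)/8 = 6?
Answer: sqrt(8285)/5 ≈ 18.204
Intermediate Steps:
I(c) = -48 (I(c) = -8*6 = -48)
n = 1832/5 (n = (1/5)*1832 = 1832/5 ≈ 366.40)
sqrt(n + J(I(3), -35)) = sqrt(1832/5 - 35) = sqrt(1657/5) = sqrt(8285)/5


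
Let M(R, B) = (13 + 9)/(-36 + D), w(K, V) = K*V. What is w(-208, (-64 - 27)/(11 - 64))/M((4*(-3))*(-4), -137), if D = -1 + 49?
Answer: -113568/583 ≈ -194.80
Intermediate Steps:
D = 48
M(R, B) = 11/6 (M(R, B) = (13 + 9)/(-36 + 48) = 22/12 = 22*(1/12) = 11/6)
w(-208, (-64 - 27)/(11 - 64))/M((4*(-3))*(-4), -137) = (-208*(-64 - 27)/(11 - 64))/(11/6) = -(-18928)/(-53)*(6/11) = -(-18928)*(-1)/53*(6/11) = -208*91/53*(6/11) = -18928/53*6/11 = -113568/583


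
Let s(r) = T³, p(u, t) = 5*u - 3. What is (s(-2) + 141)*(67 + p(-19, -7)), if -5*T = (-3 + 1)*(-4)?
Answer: -530503/125 ≈ -4244.0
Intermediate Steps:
p(u, t) = -3 + 5*u
T = -8/5 (T = -(-3 + 1)*(-4)/5 = -(-2)*(-4)/5 = -⅕*8 = -8/5 ≈ -1.6000)
s(r) = -512/125 (s(r) = (-8/5)³ = -512/125)
(s(-2) + 141)*(67 + p(-19, -7)) = (-512/125 + 141)*(67 + (-3 + 5*(-19))) = 17113*(67 + (-3 - 95))/125 = 17113*(67 - 98)/125 = (17113/125)*(-31) = -530503/125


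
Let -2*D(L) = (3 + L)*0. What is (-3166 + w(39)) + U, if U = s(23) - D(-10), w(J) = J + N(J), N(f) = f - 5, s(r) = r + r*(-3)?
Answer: -3139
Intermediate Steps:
s(r) = -2*r (s(r) = r - 3*r = -2*r)
N(f) = -5 + f
w(J) = -5 + 2*J (w(J) = J + (-5 + J) = -5 + 2*J)
D(L) = 0 (D(L) = -(3 + L)*0/2 = -½*0 = 0)
U = -46 (U = -2*23 - 1*0 = -46 + 0 = -46)
(-3166 + w(39)) + U = (-3166 + (-5 + 2*39)) - 46 = (-3166 + (-5 + 78)) - 46 = (-3166 + 73) - 46 = -3093 - 46 = -3139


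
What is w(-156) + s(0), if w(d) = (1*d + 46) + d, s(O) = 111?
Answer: -155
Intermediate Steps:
w(d) = 46 + 2*d (w(d) = (d + 46) + d = (46 + d) + d = 46 + 2*d)
w(-156) + s(0) = (46 + 2*(-156)) + 111 = (46 - 312) + 111 = -266 + 111 = -155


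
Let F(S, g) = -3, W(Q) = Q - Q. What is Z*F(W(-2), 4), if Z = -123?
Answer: 369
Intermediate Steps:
W(Q) = 0
Z*F(W(-2), 4) = -123*(-3) = 369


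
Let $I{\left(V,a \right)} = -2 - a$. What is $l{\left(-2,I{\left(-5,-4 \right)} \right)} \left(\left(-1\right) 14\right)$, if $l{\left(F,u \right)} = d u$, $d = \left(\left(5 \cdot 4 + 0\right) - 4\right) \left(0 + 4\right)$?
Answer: $-1792$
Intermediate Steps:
$d = 64$ ($d = \left(\left(20 + 0\right) - 4\right) 4 = \left(20 - 4\right) 4 = 16 \cdot 4 = 64$)
$l{\left(F,u \right)} = 64 u$
$l{\left(-2,I{\left(-5,-4 \right)} \right)} \left(\left(-1\right) 14\right) = 64 \left(-2 - -4\right) \left(\left(-1\right) 14\right) = 64 \left(-2 + 4\right) \left(-14\right) = 64 \cdot 2 \left(-14\right) = 128 \left(-14\right) = -1792$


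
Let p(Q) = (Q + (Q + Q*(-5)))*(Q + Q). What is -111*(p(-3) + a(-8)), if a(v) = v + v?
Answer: 7770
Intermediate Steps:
a(v) = 2*v
p(Q) = -6*Q² (p(Q) = (Q + (Q - 5*Q))*(2*Q) = (Q - 4*Q)*(2*Q) = (-3*Q)*(2*Q) = -6*Q²)
-111*(p(-3) + a(-8)) = -111*(-6*(-3)² + 2*(-8)) = -111*(-6*9 - 16) = -111*(-54 - 16) = -111*(-70) = 7770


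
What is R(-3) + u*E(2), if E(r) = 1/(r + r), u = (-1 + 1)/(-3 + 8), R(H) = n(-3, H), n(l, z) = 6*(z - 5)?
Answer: -48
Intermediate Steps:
n(l, z) = -30 + 6*z (n(l, z) = 6*(-5 + z) = -30 + 6*z)
R(H) = -30 + 6*H
u = 0 (u = 0/5 = 0*(⅕) = 0)
E(r) = 1/(2*r)
R(-3) + u*E(2) = (-30 + 6*(-3)) + 0*((½)/2) = (-30 - 18) + 0*((½)*(½)) = -48 + 0*(¼) = -48 + 0 = -48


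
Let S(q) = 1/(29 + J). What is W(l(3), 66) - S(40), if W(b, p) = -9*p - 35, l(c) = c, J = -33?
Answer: -2515/4 ≈ -628.75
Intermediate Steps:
S(q) = -¼ (S(q) = 1/(29 - 33) = 1/(-4) = -¼)
W(b, p) = -35 - 9*p
W(l(3), 66) - S(40) = (-35 - 9*66) - 1*(-¼) = (-35 - 594) + ¼ = -629 + ¼ = -2515/4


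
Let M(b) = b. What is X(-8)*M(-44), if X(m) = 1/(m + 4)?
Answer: 11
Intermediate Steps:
X(m) = 1/(4 + m)
X(-8)*M(-44) = -44/(4 - 8) = -44/(-4) = -1/4*(-44) = 11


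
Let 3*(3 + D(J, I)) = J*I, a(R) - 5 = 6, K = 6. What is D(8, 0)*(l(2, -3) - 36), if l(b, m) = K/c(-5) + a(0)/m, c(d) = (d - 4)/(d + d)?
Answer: 99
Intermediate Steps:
a(R) = 11 (a(R) = 5 + 6 = 11)
c(d) = (-4 + d)/(2*d) (c(d) = (-4 + d)/((2*d)) = (-4 + d)*(1/(2*d)) = (-4 + d)/(2*d))
D(J, I) = -3 + I*J/3 (D(J, I) = -3 + (J*I)/3 = -3 + (I*J)/3 = -3 + I*J/3)
l(b, m) = 20/3 + 11/m (l(b, m) = 6/(((½)*(-4 - 5)/(-5))) + 11/m = 6/(((½)*(-⅕)*(-9))) + 11/m = 6/(9/10) + 11/m = 6*(10/9) + 11/m = 20/3 + 11/m)
D(8, 0)*(l(2, -3) - 36) = (-3 + (⅓)*0*8)*((20/3 + 11/(-3)) - 36) = (-3 + 0)*((20/3 + 11*(-⅓)) - 36) = -3*((20/3 - 11/3) - 36) = -3*(3 - 36) = -3*(-33) = 99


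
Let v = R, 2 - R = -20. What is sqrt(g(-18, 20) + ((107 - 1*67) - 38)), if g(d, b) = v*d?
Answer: I*sqrt(394) ≈ 19.849*I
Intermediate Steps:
R = 22 (R = 2 - 1*(-20) = 2 + 20 = 22)
v = 22
g(d, b) = 22*d
sqrt(g(-18, 20) + ((107 - 1*67) - 38)) = sqrt(22*(-18) + ((107 - 1*67) - 38)) = sqrt(-396 + ((107 - 67) - 38)) = sqrt(-396 + (40 - 38)) = sqrt(-396 + 2) = sqrt(-394) = I*sqrt(394)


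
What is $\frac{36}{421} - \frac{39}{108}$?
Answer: $- \frac{4177}{15156} \approx -0.2756$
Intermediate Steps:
$\frac{36}{421} - \frac{39}{108} = 36 \cdot \frac{1}{421} - \frac{13}{36} = \frac{36}{421} - \frac{13}{36} = - \frac{4177}{15156}$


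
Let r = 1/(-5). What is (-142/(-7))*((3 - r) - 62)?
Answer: -5964/5 ≈ -1192.8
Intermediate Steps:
r = -⅕ ≈ -0.20000
(-142/(-7))*((3 - r) - 62) = (-142/(-7))*((3 - 1*(-⅕)) - 62) = (-142*(-⅐))*((3 + ⅕) - 62) = 142*(16/5 - 62)/7 = (142/7)*(-294/5) = -5964/5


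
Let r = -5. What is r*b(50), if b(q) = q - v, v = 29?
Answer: -105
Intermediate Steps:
b(q) = -29 + q (b(q) = q - 1*29 = q - 29 = -29 + q)
r*b(50) = -5*(-29 + 50) = -5*21 = -105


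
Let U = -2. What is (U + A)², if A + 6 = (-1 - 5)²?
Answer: 784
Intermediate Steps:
A = 30 (A = -6 + (-1 - 5)² = -6 + (-6)² = -6 + 36 = 30)
(U + A)² = (-2 + 30)² = 28² = 784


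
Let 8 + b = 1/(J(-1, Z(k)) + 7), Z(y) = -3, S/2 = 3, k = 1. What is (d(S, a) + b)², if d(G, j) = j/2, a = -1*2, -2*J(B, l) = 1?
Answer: 13225/169 ≈ 78.254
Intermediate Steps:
S = 6 (S = 2*3 = 6)
J(B, l) = -½ (J(B, l) = -½*1 = -½)
a = -2
d(G, j) = j/2 (d(G, j) = j*(½) = j/2)
b = -102/13 (b = -8 + 1/(-½ + 7) = -8 + 1/(13/2) = -8 + 2/13 = -102/13 ≈ -7.8462)
(d(S, a) + b)² = ((½)*(-2) - 102/13)² = (-1 - 102/13)² = (-115/13)² = 13225/169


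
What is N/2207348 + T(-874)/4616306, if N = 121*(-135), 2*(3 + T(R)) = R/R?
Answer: -856964510/115793111551 ≈ -0.0074008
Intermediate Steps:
T(R) = -5/2 (T(R) = -3 + (R/R)/2 = -3 + (½)*1 = -3 + ½ = -5/2)
N = -16335
N/2207348 + T(-874)/4616306 = -16335/2207348 - 5/2/4616306 = -16335*1/2207348 - 5/2*1/4616306 = -1485/200668 - 5/9232612 = -856964510/115793111551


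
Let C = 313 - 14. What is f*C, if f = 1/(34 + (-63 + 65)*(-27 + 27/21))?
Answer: -2093/122 ≈ -17.156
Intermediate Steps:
f = -7/122 (f = 1/(34 + 2*(-27 + 27*(1/21))) = 1/(34 + 2*(-27 + 9/7)) = 1/(34 + 2*(-180/7)) = 1/(34 - 360/7) = 1/(-122/7) = -7/122 ≈ -0.057377)
C = 299
f*C = -7/122*299 = -2093/122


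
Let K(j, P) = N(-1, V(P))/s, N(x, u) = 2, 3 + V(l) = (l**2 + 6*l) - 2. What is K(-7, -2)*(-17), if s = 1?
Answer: -34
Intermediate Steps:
V(l) = -5 + l**2 + 6*l (V(l) = -3 + ((l**2 + 6*l) - 2) = -3 + (-2 + l**2 + 6*l) = -5 + l**2 + 6*l)
K(j, P) = 2 (K(j, P) = 2/1 = 2*1 = 2)
K(-7, -2)*(-17) = 2*(-17) = -34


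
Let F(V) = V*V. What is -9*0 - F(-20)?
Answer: -400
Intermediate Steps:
F(V) = V²
-9*0 - F(-20) = -9*0 - 1*(-20)² = 0 - 1*400 = 0 - 400 = -400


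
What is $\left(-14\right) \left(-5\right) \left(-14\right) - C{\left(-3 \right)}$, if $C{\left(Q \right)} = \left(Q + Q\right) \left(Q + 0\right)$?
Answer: $-998$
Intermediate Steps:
$C{\left(Q \right)} = 2 Q^{2}$ ($C{\left(Q \right)} = 2 Q Q = 2 Q^{2}$)
$\left(-14\right) \left(-5\right) \left(-14\right) - C{\left(-3 \right)} = \left(-14\right) \left(-5\right) \left(-14\right) - 2 \left(-3\right)^{2} = 70 \left(-14\right) - 2 \cdot 9 = -980 - 18 = -998$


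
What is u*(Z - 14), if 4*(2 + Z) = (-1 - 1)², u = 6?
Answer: -90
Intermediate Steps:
Z = -1 (Z = -2 + (-1 - 1)²/4 = -2 + (¼)*(-2)² = -2 + (¼)*4 = -2 + 1 = -1)
u*(Z - 14) = 6*(-1 - 14) = 6*(-15) = -90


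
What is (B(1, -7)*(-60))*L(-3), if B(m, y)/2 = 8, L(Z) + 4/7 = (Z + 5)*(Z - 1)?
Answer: 57600/7 ≈ 8228.6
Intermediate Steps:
L(Z) = -4/7 + (-1 + Z)*(5 + Z) (L(Z) = -4/7 + (Z + 5)*(Z - 1) = -4/7 + (5 + Z)*(-1 + Z) = -4/7 + (-1 + Z)*(5 + Z))
B(m, y) = 16 (B(m, y) = 2*8 = 16)
(B(1, -7)*(-60))*L(-3) = (16*(-60))*(-39/7 + (-3)² + 4*(-3)) = -960*(-39/7 + 9 - 12) = -960*(-60/7) = 57600/7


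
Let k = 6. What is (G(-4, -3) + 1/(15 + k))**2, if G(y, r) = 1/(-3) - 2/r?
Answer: 64/441 ≈ 0.14512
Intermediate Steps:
G(y, r) = -1/3 - 2/r (G(y, r) = 1*(-1/3) - 2/r = -1/3 - 2/r)
(G(-4, -3) + 1/(15 + k))**2 = ((1/3)*(-6 - 1*(-3))/(-3) + 1/(15 + 6))**2 = ((1/3)*(-1/3)*(-6 + 3) + 1/21)**2 = ((1/3)*(-1/3)*(-3) + 1/21)**2 = (1/3 + 1/21)**2 = (8/21)**2 = 64/441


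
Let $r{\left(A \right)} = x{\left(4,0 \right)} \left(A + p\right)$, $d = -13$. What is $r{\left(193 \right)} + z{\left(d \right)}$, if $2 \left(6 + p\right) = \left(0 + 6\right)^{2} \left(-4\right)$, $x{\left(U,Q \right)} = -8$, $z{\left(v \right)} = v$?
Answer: $-933$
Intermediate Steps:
$p = -78$ ($p = -6 + \frac{\left(0 + 6\right)^{2} \left(-4\right)}{2} = -6 + \frac{6^{2} \left(-4\right)}{2} = -6 + \frac{36 \left(-4\right)}{2} = -6 + \frac{1}{2} \left(-144\right) = -6 - 72 = -78$)
$r{\left(A \right)} = 624 - 8 A$ ($r{\left(A \right)} = - 8 \left(A - 78\right) = - 8 \left(-78 + A\right) = 624 - 8 A$)
$r{\left(193 \right)} + z{\left(d \right)} = \left(624 - 1544\right) - 13 = -920 - 13 = -933$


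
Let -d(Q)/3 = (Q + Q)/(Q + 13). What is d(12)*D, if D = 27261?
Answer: -1962792/25 ≈ -78512.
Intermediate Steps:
d(Q) = -6*Q/(13 + Q) (d(Q) = -3*(Q + Q)/(Q + 13) = -3*2*Q/(13 + Q) = -6*Q/(13 + Q))
d(12)*D = -6*12/(13 + 12)*27261 = -6*12/25*27261 = -6*12*1/25*27261 = -72/25*27261 = -1962792/25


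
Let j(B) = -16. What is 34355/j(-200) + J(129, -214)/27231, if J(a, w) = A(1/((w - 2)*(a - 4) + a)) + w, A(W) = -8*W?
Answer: -25138476931531/11707587216 ≈ -2147.2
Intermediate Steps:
J(a, w) = w - 8/(a + (-4 + a)*(-2 + w)) (J(a, w) = -8/((w - 2)*(a - 4) + a) + w = -8/((-2 + w)*(-4 + a) + a) + w = -8/((-4 + a)*(-2 + w) + a) + w = -8/(a + (-4 + a)*(-2 + w)) + w = w - 8/(a + (-4 + a)*(-2 + w)))
34355/j(-200) + J(129, -214)/27231 = 34355/(-16) + (-214 - 8/(8 - 1*129 - 4*(-214) + 129*(-214)))/27231 = 34355*(-1/16) + (-214 - 8/(8 - 129 + 856 - 27606))*(1/27231) = -34355/16 + (-214 - 8/(-26871))*(1/27231) = -34355/16 + (-214 - 8*(-1/26871))*(1/27231) = -34355/16 + (-214 + 8/26871)*(1/27231) = -34355/16 - 5750386/26871*1/27231 = -34355/16 - 5750386/731724201 = -25138476931531/11707587216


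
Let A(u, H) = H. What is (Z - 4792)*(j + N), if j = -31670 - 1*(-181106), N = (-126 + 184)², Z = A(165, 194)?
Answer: -702574400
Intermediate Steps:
Z = 194
N = 3364 (N = 58² = 3364)
j = 149436 (j = -31670 + 181106 = 149436)
(Z - 4792)*(j + N) = (194 - 4792)*(149436 + 3364) = -4598*152800 = -702574400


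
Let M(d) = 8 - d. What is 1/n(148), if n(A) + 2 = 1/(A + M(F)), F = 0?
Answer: -156/311 ≈ -0.50161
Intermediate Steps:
n(A) = -2 + 1/(8 + A) (n(A) = -2 + 1/(A + (8 - 1*0)) = -2 + 1/(A + (8 + 0)) = -2 + 1/(A + 8) = -2 + 1/(8 + A))
1/n(148) = 1/((-15 - 2*148)/(8 + 148)) = 1/((-15 - 296)/156) = 1/((1/156)*(-311)) = 1/(-311/156) = -156/311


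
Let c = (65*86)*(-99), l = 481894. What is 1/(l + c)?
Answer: -1/71516 ≈ -1.3983e-5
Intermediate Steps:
c = -553410 (c = 5590*(-99) = -553410)
1/(l + c) = 1/(481894 - 553410) = 1/(-71516) = -1/71516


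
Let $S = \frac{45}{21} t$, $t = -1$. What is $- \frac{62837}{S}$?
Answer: $\frac{439859}{15} \approx 29324.0$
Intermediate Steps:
$S = - \frac{15}{7}$ ($S = \frac{45}{21} \left(-1\right) = 45 \cdot \frac{1}{21} \left(-1\right) = \frac{15}{7} \left(-1\right) = - \frac{15}{7} \approx -2.1429$)
$- \frac{62837}{S} = - \frac{62837}{- \frac{15}{7}} = \left(-62837\right) \left(- \frac{7}{15}\right) = \frac{439859}{15}$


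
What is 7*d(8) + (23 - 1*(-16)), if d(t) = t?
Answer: 95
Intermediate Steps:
7*d(8) + (23 - 1*(-16)) = 7*8 + (23 - 1*(-16)) = 56 + (23 + 16) = 56 + 39 = 95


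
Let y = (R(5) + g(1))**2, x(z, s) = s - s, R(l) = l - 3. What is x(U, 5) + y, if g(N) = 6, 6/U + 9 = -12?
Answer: 64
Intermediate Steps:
U = -2/7 (U = 6/(-9 - 12) = 6/(-21) = 6*(-1/21) = -2/7 ≈ -0.28571)
R(l) = -3 + l
x(z, s) = 0
y = 64 (y = ((-3 + 5) + 6)**2 = (2 + 6)**2 = 8**2 = 64)
x(U, 5) + y = 0 + 64 = 64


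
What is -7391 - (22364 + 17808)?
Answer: -47563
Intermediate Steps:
-7391 - (22364 + 17808) = -7391 - 1*40172 = -7391 - 40172 = -47563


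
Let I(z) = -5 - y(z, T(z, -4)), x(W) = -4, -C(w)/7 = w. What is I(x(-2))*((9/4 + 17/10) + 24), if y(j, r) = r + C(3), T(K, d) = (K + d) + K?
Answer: 3913/5 ≈ 782.60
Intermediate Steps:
C(w) = -7*w
T(K, d) = d + 2*K
y(j, r) = -21 + r (y(j, r) = r - 7*3 = r - 21 = -21 + r)
I(z) = 20 - 2*z (I(z) = -5 - (-21 + (-4 + 2*z)) = -5 - (-25 + 2*z) = -5 + (25 - 2*z) = 20 - 2*z)
I(x(-2))*((9/4 + 17/10) + 24) = (20 - 2*(-4))*((9/4 + 17/10) + 24) = (20 + 8)*((9*(¼) + 17*(⅒)) + 24) = 28*((9/4 + 17/10) + 24) = 28*(79/20 + 24) = 28*(559/20) = 3913/5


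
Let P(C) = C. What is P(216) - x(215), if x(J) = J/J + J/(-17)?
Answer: 3870/17 ≈ 227.65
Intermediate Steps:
x(J) = 1 - J/17 (x(J) = 1 + J*(-1/17) = 1 - J/17)
P(216) - x(215) = 216 - (1 - 1/17*215) = 216 - (1 - 215/17) = 216 - 1*(-198/17) = 216 + 198/17 = 3870/17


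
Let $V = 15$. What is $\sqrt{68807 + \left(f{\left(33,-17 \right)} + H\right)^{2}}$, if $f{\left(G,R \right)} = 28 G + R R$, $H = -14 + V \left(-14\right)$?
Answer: $4 \sqrt{65433} \approx 1023.2$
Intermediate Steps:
$H = -224$ ($H = -14 + 15 \left(-14\right) = -14 - 210 = -224$)
$f{\left(G,R \right)} = R^{2} + 28 G$ ($f{\left(G,R \right)} = 28 G + R^{2} = R^{2} + 28 G$)
$\sqrt{68807 + \left(f{\left(33,-17 \right)} + H\right)^{2}} = \sqrt{68807 + \left(\left(\left(-17\right)^{2} + 28 \cdot 33\right) - 224\right)^{2}} = \sqrt{68807 + \left(\left(289 + 924\right) - 224\right)^{2}} = \sqrt{68807 + \left(1213 - 224\right)^{2}} = \sqrt{68807 + 989^{2}} = \sqrt{68807 + 978121} = \sqrt{1046928} = 4 \sqrt{65433}$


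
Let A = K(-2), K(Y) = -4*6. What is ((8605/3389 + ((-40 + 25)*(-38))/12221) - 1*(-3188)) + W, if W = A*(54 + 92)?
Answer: -12980668769/41416969 ≈ -313.41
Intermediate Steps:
K(Y) = -24
A = -24
W = -3504 (W = -24*(54 + 92) = -24*146 = -3504)
((8605/3389 + ((-40 + 25)*(-38))/12221) - 1*(-3188)) + W = ((8605/3389 + ((-40 + 25)*(-38))/12221) - 1*(-3188)) - 3504 = ((8605*(1/3389) - 15*(-38)*(1/12221)) + 3188) - 3504 = ((8605/3389 + 570*(1/12221)) + 3188) - 3504 = ((8605/3389 + 570/12221) + 3188) - 3504 = (107093435/41416969 + 3188) - 3504 = 132144390607/41416969 - 3504 = -12980668769/41416969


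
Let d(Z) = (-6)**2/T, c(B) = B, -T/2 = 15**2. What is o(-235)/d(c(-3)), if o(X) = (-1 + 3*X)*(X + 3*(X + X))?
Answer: -14517125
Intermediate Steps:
T = -450 (T = -2*15**2 = -2*225 = -450)
d(Z) = -2/25 (d(Z) = (-6)**2/(-450) = 36*(-1/450) = -2/25)
o(X) = 7*X*(-1 + 3*X) (o(X) = (-1 + 3*X)*(X + 3*(2*X)) = (-1 + 3*X)*(X + 6*X) = (-1 + 3*X)*(7*X) = 7*X*(-1 + 3*X))
o(-235)/d(c(-3)) = (7*(-235)*(-1 + 3*(-235)))/(-2/25) = (7*(-235)*(-1 - 705))*(-25/2) = (7*(-235)*(-706))*(-25/2) = 1161370*(-25/2) = -14517125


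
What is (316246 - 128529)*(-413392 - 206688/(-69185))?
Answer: -5368766050186544/69185 ≈ -7.7600e+10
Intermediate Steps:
(316246 - 128529)*(-413392 - 206688/(-69185)) = 187717*(-413392 - 206688*(-1/69185)) = 187717*(-413392 + 206688/69185) = 187717*(-28600318832/69185) = -5368766050186544/69185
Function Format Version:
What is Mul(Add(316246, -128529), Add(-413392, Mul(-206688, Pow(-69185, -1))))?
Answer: Rational(-5368766050186544, 69185) ≈ -7.7600e+10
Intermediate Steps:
Mul(Add(316246, -128529), Add(-413392, Mul(-206688, Pow(-69185, -1)))) = Mul(187717, Add(-413392, Mul(-206688, Rational(-1, 69185)))) = Mul(187717, Add(-413392, Rational(206688, 69185))) = Mul(187717, Rational(-28600318832, 69185)) = Rational(-5368766050186544, 69185)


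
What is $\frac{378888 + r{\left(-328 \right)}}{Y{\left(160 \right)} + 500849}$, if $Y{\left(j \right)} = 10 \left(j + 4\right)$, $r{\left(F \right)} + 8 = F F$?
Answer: $\frac{486464}{502489} \approx 0.96811$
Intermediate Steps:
$r{\left(F \right)} = -8 + F^{2}$ ($r{\left(F \right)} = -8 + F F = -8 + F^{2}$)
$Y{\left(j \right)} = 40 + 10 j$ ($Y{\left(j \right)} = 10 \left(4 + j\right) = 40 + 10 j$)
$\frac{378888 + r{\left(-328 \right)}}{Y{\left(160 \right)} + 500849} = \frac{378888 - \left(8 - \left(-328\right)^{2}\right)}{\left(40 + 10 \cdot 160\right) + 500849} = \frac{378888 + \left(-8 + 107584\right)}{\left(40 + 1600\right) + 500849} = \frac{378888 + 107576}{1640 + 500849} = \frac{486464}{502489}$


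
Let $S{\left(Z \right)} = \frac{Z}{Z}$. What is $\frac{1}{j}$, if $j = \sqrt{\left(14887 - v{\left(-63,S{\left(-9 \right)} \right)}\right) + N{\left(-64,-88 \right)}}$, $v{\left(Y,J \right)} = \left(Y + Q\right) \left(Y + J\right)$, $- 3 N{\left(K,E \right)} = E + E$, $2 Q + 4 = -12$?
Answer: $\frac{\sqrt{94893}}{31631} \approx 0.0097388$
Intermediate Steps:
$S{\left(Z \right)} = 1$
$Q = -8$ ($Q = -2 + \frac{1}{2} \left(-12\right) = -2 - 6 = -8$)
$N{\left(K,E \right)} = - \frac{2 E}{3}$ ($N{\left(K,E \right)} = - \frac{E + E}{3} = - \frac{2 E}{3}$)
$v{\left(Y,J \right)} = \left(-8 + Y\right) \left(J + Y\right)$ ($v{\left(Y,J \right)} = \left(Y - 8\right) \left(Y + J\right) = \left(-8 + Y\right) \left(J + Y\right)$)
$j = \frac{\sqrt{94893}}{3}$ ($j = \sqrt{\left(14887 - \left(\left(-63\right)^{2} - 8 - -504 + 1 \left(-63\right)\right)\right) - - \frac{176}{3}} = \sqrt{\left(14887 - \left(3969 - 8 + 504 - 63\right)\right) + \frac{176}{3}} = \sqrt{\left(14887 - 4402\right) + \frac{176}{3}} = \sqrt{10485 + \frac{176}{3}} = \sqrt{\frac{31631}{3}} = \frac{\sqrt{94893}}{3} \approx 102.68$)
$\frac{1}{j} = \frac{1}{\frac{1}{3} \sqrt{94893}} = \frac{\sqrt{94893}}{31631}$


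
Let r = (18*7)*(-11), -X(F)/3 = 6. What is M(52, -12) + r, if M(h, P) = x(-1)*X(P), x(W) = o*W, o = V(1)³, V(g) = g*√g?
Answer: -1368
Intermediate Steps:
X(F) = -18 (X(F) = -3*6 = -18)
V(g) = g^(3/2)
o = 1 (o = (1^(3/2))³ = 1³ = 1)
r = -1386 (r = 126*(-11) = -1386)
x(W) = W (x(W) = 1*W = W)
M(h, P) = 18 (M(h, P) = -1*(-18) = 18)
M(52, -12) + r = 18 - 1386 = -1368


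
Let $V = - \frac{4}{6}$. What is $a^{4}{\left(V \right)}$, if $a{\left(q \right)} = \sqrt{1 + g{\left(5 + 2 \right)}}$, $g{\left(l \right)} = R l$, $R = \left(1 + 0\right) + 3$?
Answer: $841$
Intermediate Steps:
$R = 4$ ($R = 1 + 3 = 4$)
$g{\left(l \right)} = 4 l$
$V = - \frac{2}{3}$ ($V = \left(-4\right) \frac{1}{6} = - \frac{2}{3} \approx -0.66667$)
$a{\left(q \right)} = \sqrt{29}$ ($a{\left(q \right)} = \sqrt{1 + 4 \left(5 + 2\right)} = \sqrt{1 + 4 \cdot 7} = \sqrt{1 + 28} = \sqrt{29}$)
$a^{4}{\left(V \right)} = \left(\sqrt{29}\right)^{4} = 841$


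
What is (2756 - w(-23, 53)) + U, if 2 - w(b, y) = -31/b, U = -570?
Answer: 50263/23 ≈ 2185.3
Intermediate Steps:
w(b, y) = 2 + 31/b (w(b, y) = 2 - (-31)/b = 2 + 31/b)
(2756 - w(-23, 53)) + U = (2756 - (2 + 31/(-23))) - 570 = (2756 - (2 + 31*(-1/23))) - 570 = (2756 - (2 - 31/23)) - 570 = (2756 - 1*15/23) - 570 = (2756 - 15/23) - 570 = 63373/23 - 570 = 50263/23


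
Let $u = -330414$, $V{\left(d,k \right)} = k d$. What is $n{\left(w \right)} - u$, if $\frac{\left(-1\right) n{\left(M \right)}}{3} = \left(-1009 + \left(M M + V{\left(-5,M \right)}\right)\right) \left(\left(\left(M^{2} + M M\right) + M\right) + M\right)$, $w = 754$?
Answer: $-1925511041526$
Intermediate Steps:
$V{\left(d,k \right)} = d k$
$n{\left(M \right)} = - 3 \left(2 M + 2 M^{2}\right) \left(-1009 + M^{2} - 5 M\right)$ ($n{\left(M \right)} = - 3 \left(-1009 - \left(5 M - M M\right)\right) \left(\left(\left(M^{2} + M M\right) + M\right) + M\right) = - 3 \left(-1009 + \left(M^{2} - 5 M\right)\right) \left(\left(\left(M^{2} + M^{2}\right) + M\right) + M\right) = - 3 \left(-1009 + M^{2} - 5 M\right) \left(\left(2 M^{2} + M\right) + M\right) = - 3 \left(-1009 + M^{2} - 5 M\right) \left(\left(M + 2 M^{2}\right) + M\right) = - 3 \left(-1009 + M^{2} - 5 M\right) \left(2 M + 2 M^{2}\right) = - 3 \left(2 M + 2 M^{2}\right) \left(-1009 + M^{2} - 5 M\right)$)
$n{\left(w \right)} - u = 6 \cdot 754 \left(1009 - 754^{3} + 4 \cdot 754^{2} + 1014 \cdot 754\right) - -330414 = 6 \cdot 754 \left(1009 - 428661064 + 4 \cdot 568516 + 764556\right) + 330414 = 6 \cdot 754 \left(1009 - 428661064 + 2274064 + 764556\right) + 330414 = 6 \cdot 754 \left(-425621435\right) + 330414 = -1925511371940 + 330414 = -1925511041526$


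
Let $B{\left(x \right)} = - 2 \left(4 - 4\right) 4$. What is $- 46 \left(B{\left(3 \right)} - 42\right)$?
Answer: $1932$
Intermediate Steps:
$B{\left(x \right)} = 0$ ($B{\left(x \right)} = - 2 \cdot 0 \cdot 4 = \left(-2\right) 0 = 0$)
$- 46 \left(B{\left(3 \right)} - 42\right) = - 46 \left(0 - 42\right) = \left(-46\right) \left(-42\right) = 1932$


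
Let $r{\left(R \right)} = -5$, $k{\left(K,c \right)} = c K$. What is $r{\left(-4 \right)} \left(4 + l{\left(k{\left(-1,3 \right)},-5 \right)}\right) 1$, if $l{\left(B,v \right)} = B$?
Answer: $-5$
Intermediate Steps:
$k{\left(K,c \right)} = K c$
$r{\left(-4 \right)} \left(4 + l{\left(k{\left(-1,3 \right)},-5 \right)}\right) 1 = - 5 \left(4 - 3\right) 1 = - 5 \cdot 1 \cdot 1 = \left(-5\right) 1 = -5$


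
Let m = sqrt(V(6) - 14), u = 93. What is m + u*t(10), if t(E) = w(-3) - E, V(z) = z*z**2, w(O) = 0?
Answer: -930 + sqrt(202) ≈ -915.79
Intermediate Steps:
V(z) = z**3
t(E) = -E (t(E) = 0 - E = -E)
m = sqrt(202) (m = sqrt(6**3 - 14) = sqrt(216 - 14) = sqrt(202) ≈ 14.213)
m + u*t(10) = sqrt(202) + 93*(-1*10) = sqrt(202) + 93*(-10) = sqrt(202) - 930 = -930 + sqrt(202)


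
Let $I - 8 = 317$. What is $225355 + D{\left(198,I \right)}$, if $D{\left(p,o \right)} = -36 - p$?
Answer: $225121$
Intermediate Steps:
$I = 325$ ($I = 8 + 317 = 325$)
$225355 + D{\left(198,I \right)} = 225355 - 234 = 225121$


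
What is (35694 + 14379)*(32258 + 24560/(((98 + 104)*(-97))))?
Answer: 15824036712258/9797 ≈ 1.6152e+9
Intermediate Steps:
(35694 + 14379)*(32258 + 24560/(((98 + 104)*(-97)))) = 50073*(32258 + 24560/((202*(-97)))) = 50073*(32258 + 24560/(-19594)) = 50073*(32258 + 24560*(-1/19594)) = 50073*(32258 - 12280/9797) = 50073*(316019346/9797) = 15824036712258/9797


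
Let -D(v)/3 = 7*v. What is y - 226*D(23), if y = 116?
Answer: 109274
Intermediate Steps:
D(v) = -21*v
y - 226*D(23) = 116 - (-4746)*23 = 116 - 226*(-483) = 116 + 109158 = 109274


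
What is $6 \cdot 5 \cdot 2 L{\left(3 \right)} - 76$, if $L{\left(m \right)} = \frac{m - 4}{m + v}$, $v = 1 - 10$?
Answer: $-66$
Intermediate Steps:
$v = -9$ ($v = 1 - 10 = -9$)
$L{\left(m \right)} = \frac{-4 + m}{-9 + m}$ ($L{\left(m \right)} = \frac{m - 4}{m - 9} = \frac{-4 + m}{-9 + m}$)
$6 \cdot 5 \cdot 2 L{\left(3 \right)} - 76 = 6 \cdot 5 \cdot 2 \frac{-4 + 3}{-9 + 3} - 76 = 30 \cdot 2 \frac{1}{-6} \left(-1\right) - 76 = 60 \left(\left(- \frac{1}{6}\right) \left(-1\right)\right) - 76 = 60 \cdot \frac{1}{6} - 76 = 10 - 76 = -66$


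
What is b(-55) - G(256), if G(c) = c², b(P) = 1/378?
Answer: -24772607/378 ≈ -65536.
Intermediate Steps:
b(P) = 1/378
b(-55) - G(256) = 1/378 - 1*256² = 1/378 - 1*65536 = 1/378 - 65536 = -24772607/378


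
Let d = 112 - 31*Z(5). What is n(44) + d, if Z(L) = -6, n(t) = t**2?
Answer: 2234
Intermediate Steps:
d = 298 (d = 112 - 31*(-6) = 112 + 186 = 298)
n(44) + d = 44**2 + 298 = 1936 + 298 = 2234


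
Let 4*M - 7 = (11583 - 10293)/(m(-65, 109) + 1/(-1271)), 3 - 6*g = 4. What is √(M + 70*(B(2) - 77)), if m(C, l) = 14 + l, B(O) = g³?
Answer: I*√88116634948758/127908 ≈ 73.389*I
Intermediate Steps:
g = -⅙ (g = ½ - ⅙*4 = ½ - ⅔ = -⅙ ≈ -0.16667)
B(O) = -1/216 (B(O) = (-⅙)³ = -1/216)
M = 1366957/312664 (M = 7/4 + ((11583 - 10293)/((14 + 109) + 1/(-1271)))/4 = 7/4 + (1290/(123 - 1/1271))/4 = 7/4 + (1290/(156332/1271))/4 = 7/4 + (1290*(1271/156332))/4 = 7/4 + (¼)*(819795/78166) = 7/4 + 819795/312664 = 1366957/312664 ≈ 4.3720)
√(M + 70*(B(2) - 77)) = √(1366957/312664 + 70*(-1/216 - 77)) = √(1366957/312664 + 70*(-16633/216)) = √(1366957/312664 - 582155/108) = √(-45467819891/8441928) = I*√88116634948758/127908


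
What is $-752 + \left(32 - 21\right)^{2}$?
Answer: $-631$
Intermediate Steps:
$-752 + \left(32 - 21\right)^{2} = -752 + 11^{2} = -752 + 121 = -631$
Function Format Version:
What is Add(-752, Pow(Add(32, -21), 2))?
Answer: -631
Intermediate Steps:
Add(-752, Pow(Add(32, -21), 2)) = Add(-752, Pow(11, 2)) = Add(-752, 121) = -631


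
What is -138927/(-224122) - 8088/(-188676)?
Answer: 2335407449/3523870206 ≈ 0.66274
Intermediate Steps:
-138927/(-224122) - 8088/(-188676) = -138927*(-1/224122) - 8088*(-1/188676) = 138927/224122 + 674/15723 = 2335407449/3523870206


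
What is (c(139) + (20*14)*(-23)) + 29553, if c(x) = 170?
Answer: 23283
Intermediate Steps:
(c(139) + (20*14)*(-23)) + 29553 = (170 + (20*14)*(-23)) + 29553 = (170 + 280*(-23)) + 29553 = (170 - 6440) + 29553 = -6270 + 29553 = 23283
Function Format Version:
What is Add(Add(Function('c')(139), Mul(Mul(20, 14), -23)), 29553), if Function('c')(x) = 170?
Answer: 23283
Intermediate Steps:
Add(Add(Function('c')(139), Mul(Mul(20, 14), -23)), 29553) = Add(Add(170, Mul(Mul(20, 14), -23)), 29553) = Add(Add(170, Mul(280, -23)), 29553) = Add(Add(170, -6440), 29553) = Add(-6270, 29553) = 23283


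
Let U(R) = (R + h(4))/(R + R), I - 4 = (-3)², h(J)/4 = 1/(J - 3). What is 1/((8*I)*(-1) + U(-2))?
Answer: -2/209 ≈ -0.0095694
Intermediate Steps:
h(J) = 4/(-3 + J) (h(J) = 4/(J - 3) = 4/(-3 + J))
I = 13 (I = 4 + (-3)² = 4 + 9 = 13)
U(R) = (4 + R)/(2*R) (U(R) = (R + 4/(-3 + 4))/(R + R) = (R + 4/1)/((2*R)) = (R + 4*1)*(1/(2*R)) = (R + 4)*(1/(2*R)) = (4 + R)*(1/(2*R)) = (4 + R)/(2*R))
1/((8*I)*(-1) + U(-2)) = 1/((8*13)*(-1) + (½)*(4 - 2)/(-2)) = 1/(104*(-1) + (½)*(-½)*2) = 1/(-104 - ½) = 1/(-209/2) = -2/209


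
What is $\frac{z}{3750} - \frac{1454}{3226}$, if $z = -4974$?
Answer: $- \frac{1791552}{1008125} \approx -1.7771$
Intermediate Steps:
$\frac{z}{3750} - \frac{1454}{3226} = - \frac{4974}{3750} - \frac{1454}{3226} = \left(-4974\right) \frac{1}{3750} - \frac{727}{1613} = - \frac{829}{625} - \frac{727}{1613} = - \frac{1791552}{1008125}$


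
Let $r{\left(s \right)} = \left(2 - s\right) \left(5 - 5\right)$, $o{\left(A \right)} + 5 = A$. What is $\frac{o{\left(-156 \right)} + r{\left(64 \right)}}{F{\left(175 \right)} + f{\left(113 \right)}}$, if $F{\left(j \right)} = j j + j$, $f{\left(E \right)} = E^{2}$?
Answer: $- \frac{161}{43569} \approx -0.0036953$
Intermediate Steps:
$o{\left(A \right)} = -5 + A$
$r{\left(s \right)} = 0$ ($r{\left(s \right)} = \left(2 - s\right) 0 = 0$)
$F{\left(j \right)} = j + j^{2}$ ($F{\left(j \right)} = j^{2} + j = j + j^{2}$)
$\frac{o{\left(-156 \right)} + r{\left(64 \right)}}{F{\left(175 \right)} + f{\left(113 \right)}} = \frac{\left(-5 - 156\right) + 0}{175 \left(1 + 175\right) + 113^{2}} = \frac{-161 + 0}{175 \cdot 176 + 12769} = - \frac{161}{30800 + 12769} = - \frac{161}{43569}$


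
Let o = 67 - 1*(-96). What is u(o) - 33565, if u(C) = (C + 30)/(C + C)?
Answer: -10941997/326 ≈ -33564.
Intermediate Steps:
o = 163 (o = 67 + 96 = 163)
u(C) = (30 + C)/(2*C) (u(C) = (30 + C)/((2*C)) = (30 + C)*(1/(2*C)) = (30 + C)/(2*C))
u(o) - 33565 = (½)*(30 + 163)/163 - 33565 = (½)*(1/163)*193 - 33565 = 193/326 - 33565 = -10941997/326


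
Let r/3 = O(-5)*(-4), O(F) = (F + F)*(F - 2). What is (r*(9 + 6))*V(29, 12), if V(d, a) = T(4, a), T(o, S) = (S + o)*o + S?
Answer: -957600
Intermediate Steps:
O(F) = 2*F*(-2 + F) (O(F) = (2*F)*(-2 + F) = 2*F*(-2 + F))
T(o, S) = S + o*(S + o) (T(o, S) = o*(S + o) + S = S + o*(S + o))
r = -840 (r = 3*((2*(-5)*(-2 - 5))*(-4)) = 3*((2*(-5)*(-7))*(-4)) = 3*(70*(-4)) = 3*(-280) = -840)
V(d, a) = 16 + 5*a (V(d, a) = a + 4² + a*4 = a + 16 + 4*a = 16 + 5*a)
(r*(9 + 6))*V(29, 12) = (-840*(9 + 6))*(16 + 5*12) = (-840*15)*(16 + 60) = -12600*76 = -957600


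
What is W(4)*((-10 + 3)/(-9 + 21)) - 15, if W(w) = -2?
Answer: -83/6 ≈ -13.833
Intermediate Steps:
W(4)*((-10 + 3)/(-9 + 21)) - 15 = -2*(-10 + 3)/(-9 + 21) - 15 = -(-14)/12 - 15 = -2*(-7/12) - 15 = 7/6 - 15 = -83/6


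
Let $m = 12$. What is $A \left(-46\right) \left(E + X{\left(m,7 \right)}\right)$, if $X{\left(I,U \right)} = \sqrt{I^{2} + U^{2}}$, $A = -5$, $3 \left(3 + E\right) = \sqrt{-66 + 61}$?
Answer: $-690 + 230 \sqrt{193} + \frac{230 i \sqrt{5}}{3} \approx 2505.3 + 171.43 i$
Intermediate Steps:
$E = -3 + \frac{i \sqrt{5}}{3}$ ($E = -3 + \frac{\sqrt{-66 + 61}}{3} = -3 + \frac{\sqrt{-5}}{3} = -3 + \frac{i \sqrt{5}}{3} \approx -3.0 + 0.74536 i$)
$A \left(-46\right) \left(E + X{\left(m,7 \right)}\right) = \left(-5\right) \left(-46\right) \left(\left(-3 + \frac{i \sqrt{5}}{3}\right) + \sqrt{12^{2} + 7^{2}}\right) = 230 \left(\left(-3 + \frac{i \sqrt{5}}{3}\right) + \sqrt{144 + 49}\right) = 230 \left(\left(-3 + \frac{i \sqrt{5}}{3}\right) + \sqrt{193}\right) = 230 \left(-3 + \sqrt{193} + \frac{i \sqrt{5}}{3}\right) = -690 + 230 \sqrt{193} + \frac{230 i \sqrt{5}}{3}$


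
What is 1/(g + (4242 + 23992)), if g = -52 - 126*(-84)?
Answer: 1/38766 ≈ 2.5796e-5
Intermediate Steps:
g = 10532 (g = -52 + 10584 = 10532)
1/(g + (4242 + 23992)) = 1/(10532 + (4242 + 23992)) = 1/(10532 + 28234) = 1/38766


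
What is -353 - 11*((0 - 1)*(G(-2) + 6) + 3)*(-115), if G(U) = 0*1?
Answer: -4148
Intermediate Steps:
G(U) = 0
-353 - 11*((0 - 1)*(G(-2) + 6) + 3)*(-115) = -353 - 11*((0 - 1)*(0 + 6) + 3)*(-115) = -353 - 11*(-1*6 + 3)*(-115) = -353 - 11*(-6 + 3)*(-115) = -353 - 11*(-3)*(-115) = -353 + 33*(-115) = -353 - 3795 = -4148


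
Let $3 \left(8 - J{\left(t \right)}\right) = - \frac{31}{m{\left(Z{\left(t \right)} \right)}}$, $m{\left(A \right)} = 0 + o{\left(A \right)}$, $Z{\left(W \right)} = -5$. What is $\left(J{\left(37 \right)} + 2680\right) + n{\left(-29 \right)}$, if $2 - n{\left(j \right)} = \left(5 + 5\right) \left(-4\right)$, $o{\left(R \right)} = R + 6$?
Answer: $\frac{8221}{3} \approx 2740.3$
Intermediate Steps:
$o{\left(R \right)} = 6 + R$
$m{\left(A \right)} = 6 + A$ ($m{\left(A \right)} = 0 + \left(6 + A\right) = 6 + A$)
$J{\left(t \right)} = \frac{55}{3}$ ($J{\left(t \right)} = 8 - \frac{\left(-31\right) \frac{1}{6 - 5}}{3} = 8 - \frac{\left(-31\right) 1^{-1}}{3} = 8 - \frac{\left(-31\right) 1}{3} = 8 - - \frac{31}{3} = 8 + \frac{31}{3} = \frac{55}{3}$)
$n{\left(j \right)} = 42$ ($n{\left(j \right)} = 2 - \left(5 + 5\right) \left(-4\right) = 2 - 10 \left(-4\right) = 2 - -40 = 2 + 40 = 42$)
$\left(J{\left(37 \right)} + 2680\right) + n{\left(-29 \right)} = \left(\frac{55}{3} + 2680\right) + 42 = \frac{8095}{3} + 42 = \frac{8221}{3}$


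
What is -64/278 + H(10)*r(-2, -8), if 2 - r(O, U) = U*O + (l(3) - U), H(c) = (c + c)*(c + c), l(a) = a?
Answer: -1390032/139 ≈ -10000.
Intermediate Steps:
H(c) = 4*c² (H(c) = (2*c)*(2*c) = 4*c²)
r(O, U) = -1 + U - O*U (r(O, U) = 2 - (U*O + (3 - U)) = 2 - (O*U + (3 - U)) = 2 - (3 - U + O*U) = 2 + (-3 + U - O*U) = -1 + U - O*U)
-64/278 + H(10)*r(-2, -8) = -64/278 + (4*10²)*(-1 - 8 - 1*(-2)*(-8)) = -64*1/278 + (4*100)*(-1 - 8 - 16) = -32/139 + 400*(-25) = -32/139 - 10000 = -1390032/139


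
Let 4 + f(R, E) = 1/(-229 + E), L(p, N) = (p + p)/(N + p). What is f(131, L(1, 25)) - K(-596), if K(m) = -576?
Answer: 1702259/2976 ≈ 572.00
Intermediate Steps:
L(p, N) = 2*p/(N + p) (L(p, N) = (2*p)/(N + p) = 2*p/(N + p))
f(R, E) = -4 + 1/(-229 + E)
f(131, L(1, 25)) - K(-596) = (917 - 8/(25 + 1))/(-229 + 2*1/(25 + 1)) - 1*(-576) = (917 - 8/26)/(-229 + 2*1/26) + 576 = (917 - 8/26)/(-229 + 2*1*(1/26)) + 576 = (917 - 4*1/13)/(-229 + 1/13) + 576 = (917 - 4/13)/(-2976/13) + 576 = -13/2976*11917/13 + 576 = -11917/2976 + 576 = 1702259/2976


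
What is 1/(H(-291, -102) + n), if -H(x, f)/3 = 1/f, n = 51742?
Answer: 34/1759229 ≈ 1.9327e-5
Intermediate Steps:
H(x, f) = -3/f
1/(H(-291, -102) + n) = 1/(-3/(-102) + 51742) = 1/(-3*(-1/102) + 51742) = 1/(1/34 + 51742) = 1/(1759229/34) = 34/1759229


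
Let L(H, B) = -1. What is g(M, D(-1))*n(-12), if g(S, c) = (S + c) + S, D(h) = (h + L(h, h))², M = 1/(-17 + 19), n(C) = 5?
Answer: 25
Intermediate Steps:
M = ½ (M = 1/2 = ½ ≈ 0.50000)
D(h) = (-1 + h)² (D(h) = (h - 1)² = (-1 + h)²)
g(S, c) = c + 2*S
g(M, D(-1))*n(-12) = ((-1 - 1)² + 2*(½))*5 = ((-2)² + 1)*5 = (4 + 1)*5 = 5*5 = 25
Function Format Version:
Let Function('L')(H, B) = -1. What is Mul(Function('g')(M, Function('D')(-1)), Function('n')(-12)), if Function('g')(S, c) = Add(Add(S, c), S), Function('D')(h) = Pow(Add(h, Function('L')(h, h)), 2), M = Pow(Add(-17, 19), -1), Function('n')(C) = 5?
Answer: 25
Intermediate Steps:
M = Rational(1, 2) (M = Pow(2, -1) = Rational(1, 2) ≈ 0.50000)
Function('D')(h) = Pow(Add(-1, h), 2) (Function('D')(h) = Pow(Add(h, -1), 2) = Pow(Add(-1, h), 2))
Function('g')(S, c) = Add(c, Mul(2, S))
Mul(Function('g')(M, Function('D')(-1)), Function('n')(-12)) = Mul(Add(Pow(Add(-1, -1), 2), Mul(2, Rational(1, 2))), 5) = Mul(Add(Pow(-2, 2), 1), 5) = Mul(Add(4, 1), 5) = Mul(5, 5) = 25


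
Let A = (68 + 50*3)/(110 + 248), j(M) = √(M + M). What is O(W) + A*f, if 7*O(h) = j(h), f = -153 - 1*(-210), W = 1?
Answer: 6213/179 + √2/7 ≈ 34.911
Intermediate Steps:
j(M) = √2*√M (j(M) = √(2*M) = √2*√M)
f = 57 (f = -153 + 210 = 57)
A = 109/179 (A = (68 + 150)/358 = 218*(1/358) = 109/179 ≈ 0.60894)
O(h) = √2*√h/7 (O(h) = (√2*√h)/7 = √2*√h/7)
O(W) + A*f = √2*√1/7 + (109/179)*57 = (⅐)*√2*1 + 6213/179 = √2/7 + 6213/179 = 6213/179 + √2/7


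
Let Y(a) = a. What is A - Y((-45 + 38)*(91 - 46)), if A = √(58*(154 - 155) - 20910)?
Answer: 315 + 2*I*√5242 ≈ 315.0 + 144.8*I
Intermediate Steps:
A = 2*I*√5242 (A = √(58*(-1) - 20910) = √(-58 - 20910) = √(-20968) = 2*I*√5242 ≈ 144.8*I)
A - Y((-45 + 38)*(91 - 46)) = 2*I*√5242 - (-45 + 38)*(91 - 46) = 2*I*√5242 - (-7)*45 = 2*I*√5242 - 1*(-315) = 2*I*√5242 + 315 = 315 + 2*I*√5242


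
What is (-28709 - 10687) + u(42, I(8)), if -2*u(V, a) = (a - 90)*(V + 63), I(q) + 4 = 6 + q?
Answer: -35196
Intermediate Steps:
I(q) = 2 + q (I(q) = -4 + (6 + q) = 2 + q)
u(V, a) = -(-90 + a)*(63 + V)/2 (u(V, a) = -(a - 90)*(V + 63)/2 = -(-90 + a)*(63 + V)/2)
(-28709 - 10687) + u(42, I(8)) = (-28709 - 10687) + (2835 + 45*42 - 63*(2 + 8)/2 - ½*42*(2 + 8)) = -39396 + (2835 + 1890 - 63/2*10 - ½*42*10) = -39396 + (2835 + 1890 - 315 - 210) = -39396 + 4200 = -35196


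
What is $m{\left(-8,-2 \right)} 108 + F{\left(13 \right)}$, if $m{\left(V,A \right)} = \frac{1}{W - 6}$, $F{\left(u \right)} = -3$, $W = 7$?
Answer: $105$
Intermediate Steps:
$m{\left(V,A \right)} = 1$ ($m{\left(V,A \right)} = \frac{1}{7 - 6} = 1^{-1} = 1$)
$m{\left(-8,-2 \right)} 108 + F{\left(13 \right)} = 1 \cdot 108 - 3 = 108 - 3 = 105$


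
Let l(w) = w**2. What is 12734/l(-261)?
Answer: 12734/68121 ≈ 0.18693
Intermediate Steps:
12734/l(-261) = 12734/((-261)**2) = 12734/68121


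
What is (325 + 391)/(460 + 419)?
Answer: 716/879 ≈ 0.81456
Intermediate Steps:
(325 + 391)/(460 + 419) = 716/879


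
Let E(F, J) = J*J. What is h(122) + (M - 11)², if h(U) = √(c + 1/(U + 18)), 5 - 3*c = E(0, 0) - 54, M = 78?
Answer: 4489 + √867615/210 ≈ 4493.4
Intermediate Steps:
E(F, J) = J²
c = 59/3 (c = 5/3 - (0² - 54)/3 = 5/3 - (0 - 54)/3 = 5/3 - ⅓*(-54) = 5/3 + 18 = 59/3 ≈ 19.667)
h(U) = √(59/3 + 1/(18 + U)) (h(U) = √(59/3 + 1/(U + 18)) = √(59/3 + 1/(18 + U)))
h(122) + (M - 11)² = √3*√((1065 + 59*122)/(18 + 122))/3 + (78 - 11)² = √3*√((1065 + 7198)/140)/3 + 67² = √3*√((1/140)*8263)/3 + 4489 = √3*√(8263/140)/3 + 4489 = √3*(√289205/70)/3 + 4489 = √867615/210 + 4489 = 4489 + √867615/210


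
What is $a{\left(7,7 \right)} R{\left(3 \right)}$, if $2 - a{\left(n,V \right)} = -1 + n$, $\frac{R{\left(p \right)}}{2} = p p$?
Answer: $-72$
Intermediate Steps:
$R{\left(p \right)} = 2 p^{2}$ ($R{\left(p \right)} = 2 p p = 2 p^{2}$)
$a{\left(n,V \right)} = 3 - n$ ($a{\left(n,V \right)} = 2 - \left(-1 + n\right) = 3 - n$)
$a{\left(7,7 \right)} R{\left(3 \right)} = \left(3 - 7\right) 2 \cdot 3^{2} = \left(3 - 7\right) 2 \cdot 9 = \left(-4\right) 18 = -72$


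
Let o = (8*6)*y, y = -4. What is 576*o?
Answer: -110592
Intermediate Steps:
o = -192 (o = (8*6)*(-4) = 48*(-4) = -192)
576*o = 576*(-192) = -110592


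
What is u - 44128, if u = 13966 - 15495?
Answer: -45657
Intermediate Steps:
u = -1529
u - 44128 = -1529 - 44128 = -45657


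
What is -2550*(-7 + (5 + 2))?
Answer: 0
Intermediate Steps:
-2550*(-7 + (5 + 2)) = -2550*(-7 + 7) = -2550*0 = -425*0 = 0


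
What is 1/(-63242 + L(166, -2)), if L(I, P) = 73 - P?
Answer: -1/63167 ≈ -1.5831e-5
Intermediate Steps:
1/(-63242 + L(166, -2)) = 1/(-63242 + (73 - 1*(-2))) = 1/(-63242 + (73 + 2)) = 1/(-63242 + 75) = 1/(-63167) = -1/63167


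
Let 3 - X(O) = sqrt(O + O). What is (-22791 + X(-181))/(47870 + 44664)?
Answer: -11394/46267 - I*sqrt(362)/92534 ≈ -0.24627 - 0.00020561*I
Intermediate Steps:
X(O) = 3 - sqrt(2)*sqrt(O) (X(O) = 3 - sqrt(O + O) = 3 - sqrt(2*O) = 3 - sqrt(2)*sqrt(O))
(-22791 + X(-181))/(47870 + 44664) = (-22791 + (3 - sqrt(2)*sqrt(-181)))/(47870 + 44664) = (-22791 + (3 - sqrt(2)*I*sqrt(181)))/92534 = (-22791 + (3 - I*sqrt(362)))*(1/92534) = (-22788 - I*sqrt(362))*(1/92534) = -11394/46267 - I*sqrt(362)/92534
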